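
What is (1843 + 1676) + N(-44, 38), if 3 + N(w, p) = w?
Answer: 3472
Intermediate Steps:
N(w, p) = -3 + w
(1843 + 1676) + N(-44, 38) = (1843 + 1676) + (-3 - 44) = 3519 - 47 = 3472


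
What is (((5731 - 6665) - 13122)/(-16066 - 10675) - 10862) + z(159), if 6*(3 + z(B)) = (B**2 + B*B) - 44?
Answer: -196129808/80223 ≈ -2444.8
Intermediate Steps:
z(B) = -31/3 + B**2/3 (z(B) = -3 + ((B**2 + B*B) - 44)/6 = -3 + ((B**2 + B**2) - 44)/6 = -3 + (2*B**2 - 44)/6 = -3 + (-44 + 2*B**2)/6 = -3 + (-22/3 + B**2/3) = -31/3 + B**2/3)
(((5731 - 6665) - 13122)/(-16066 - 10675) - 10862) + z(159) = (((5731 - 6665) - 13122)/(-16066 - 10675) - 10862) + (-31/3 + (1/3)*159**2) = ((-934 - 13122)/(-26741) - 10862) + (-31/3 + (1/3)*25281) = (-14056*(-1/26741) - 10862) + (-31/3 + 8427) = (14056/26741 - 10862) + 25250/3 = -290446686/26741 + 25250/3 = -196129808/80223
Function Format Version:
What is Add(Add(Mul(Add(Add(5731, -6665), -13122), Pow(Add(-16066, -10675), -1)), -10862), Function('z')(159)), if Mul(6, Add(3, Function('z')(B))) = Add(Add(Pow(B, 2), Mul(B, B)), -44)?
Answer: Rational(-196129808, 80223) ≈ -2444.8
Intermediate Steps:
Function('z')(B) = Add(Rational(-31, 3), Mul(Rational(1, 3), Pow(B, 2))) (Function('z')(B) = Add(-3, Mul(Rational(1, 6), Add(Add(Pow(B, 2), Mul(B, B)), -44))) = Add(-3, Mul(Rational(1, 6), Add(Add(Pow(B, 2), Pow(B, 2)), -44))) = Add(-3, Mul(Rational(1, 6), Add(Mul(2, Pow(B, 2)), -44))) = Add(-3, Mul(Rational(1, 6), Add(-44, Mul(2, Pow(B, 2))))) = Add(-3, Add(Rational(-22, 3), Mul(Rational(1, 3), Pow(B, 2)))) = Add(Rational(-31, 3), Mul(Rational(1, 3), Pow(B, 2))))
Add(Add(Mul(Add(Add(5731, -6665), -13122), Pow(Add(-16066, -10675), -1)), -10862), Function('z')(159)) = Add(Add(Mul(Add(Add(5731, -6665), -13122), Pow(Add(-16066, -10675), -1)), -10862), Add(Rational(-31, 3), Mul(Rational(1, 3), Pow(159, 2)))) = Add(Add(Mul(Add(-934, -13122), Pow(-26741, -1)), -10862), Add(Rational(-31, 3), Mul(Rational(1, 3), 25281))) = Add(Add(Mul(-14056, Rational(-1, 26741)), -10862), Add(Rational(-31, 3), 8427)) = Add(Add(Rational(14056, 26741), -10862), Rational(25250, 3)) = Add(Rational(-290446686, 26741), Rational(25250, 3)) = Rational(-196129808, 80223)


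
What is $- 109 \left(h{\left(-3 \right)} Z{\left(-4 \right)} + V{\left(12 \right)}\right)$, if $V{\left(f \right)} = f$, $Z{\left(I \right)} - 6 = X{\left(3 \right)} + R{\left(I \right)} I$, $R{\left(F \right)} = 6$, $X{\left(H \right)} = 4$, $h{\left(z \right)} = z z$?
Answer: $12426$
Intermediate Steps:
$h{\left(z \right)} = z^{2}$
$Z{\left(I \right)} = 10 + 6 I$ ($Z{\left(I \right)} = 6 + \left(4 + 6 I\right) = 10 + 6 I$)
$- 109 \left(h{\left(-3 \right)} Z{\left(-4 \right)} + V{\left(12 \right)}\right) = - 109 \left(\left(-3\right)^{2} \left(10 + 6 \left(-4\right)\right) + 12\right) = - 109 \left(9 \left(10 - 24\right) + 12\right) = - 109 \left(9 \left(-14\right) + 12\right) = - 109 \left(-126 + 12\right) = \left(-109\right) \left(-114\right) = 12426$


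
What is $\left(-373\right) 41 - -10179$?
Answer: $-5114$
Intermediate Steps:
$\left(-373\right) 41 - -10179 = -15293 + 10179 = -5114$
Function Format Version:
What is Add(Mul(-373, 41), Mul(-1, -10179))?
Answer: -5114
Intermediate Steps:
Add(Mul(-373, 41), Mul(-1, -10179)) = Add(-15293, 10179) = -5114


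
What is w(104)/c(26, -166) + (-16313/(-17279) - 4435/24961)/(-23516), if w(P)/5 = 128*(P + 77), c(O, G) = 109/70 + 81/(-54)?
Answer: 5140207401497308093/2535619278601 ≈ 2.0272e+6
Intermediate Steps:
c(O, G) = 2/35 (c(O, G) = 109*(1/70) + 81*(-1/54) = 109/70 - 3/2 = 2/35)
w(P) = 49280 + 640*P (w(P) = 5*(128*(P + 77)) = 5*(128*(77 + P)) = 5*(9856 + 128*P) = 49280 + 640*P)
w(104)/c(26, -166) + (-16313/(-17279) - 4435/24961)/(-23516) = (49280 + 640*104)/(2/35) + (-16313/(-17279) - 4435/24961)/(-23516) = (49280 + 66560)*(35/2) + (-16313*(-1/17279) - 4435*1/24961)*(-1/23516) = 115840*(35/2) + (16313/17279 - 4435/24961)*(-1/23516) = 2027200 + (330556428/431301119)*(-1/23516) = 2027200 - 82639107/2535619278601 = 5140207401497308093/2535619278601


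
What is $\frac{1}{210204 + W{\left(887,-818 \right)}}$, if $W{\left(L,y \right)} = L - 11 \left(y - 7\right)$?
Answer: $\frac{1}{220166} \approx 4.542 \cdot 10^{-6}$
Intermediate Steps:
$W{\left(L,y \right)} = 77 + L - 11 y$ ($W{\left(L,y \right)} = L - 11 \left(y - 7\right) = L - 11 \left(-7 + y\right) = L - \left(-77 + 11 y\right) = 77 + L - 11 y$)
$\frac{1}{210204 + W{\left(887,-818 \right)}} = \frac{1}{210204 + \left(77 + 887 - -8998\right)} = \frac{1}{210204 + \left(77 + 887 + 8998\right)} = \frac{1}{210204 + 9962} = \frac{1}{220166}$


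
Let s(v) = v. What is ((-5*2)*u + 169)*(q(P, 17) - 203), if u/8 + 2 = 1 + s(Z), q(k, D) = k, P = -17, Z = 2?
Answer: -19580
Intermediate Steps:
u = 8 (u = -16 + 8*(1 + 2) = -16 + 8*3 = -16 + 24 = 8)
((-5*2)*u + 169)*(q(P, 17) - 203) = (-5*2*8 + 169)*(-17 - 203) = (-10*8 + 169)*(-220) = (-80 + 169)*(-220) = 89*(-220) = -19580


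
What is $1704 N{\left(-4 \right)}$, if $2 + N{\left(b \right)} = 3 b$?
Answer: $-23856$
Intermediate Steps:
$N{\left(b \right)} = -2 + 3 b$
$1704 N{\left(-4 \right)} = 1704 \left(-2 + 3 \left(-4\right)\right) = 1704 \left(-2 - 12\right) = 1704 \left(-14\right) = -23856$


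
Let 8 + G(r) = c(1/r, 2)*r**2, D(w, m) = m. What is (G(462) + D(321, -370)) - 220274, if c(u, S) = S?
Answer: 206236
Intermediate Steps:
G(r) = -8 + 2*r**2
(G(462) + D(321, -370)) - 220274 = ((-8 + 2*462**2) - 370) - 220274 = ((-8 + 2*213444) - 370) - 220274 = ((-8 + 426888) - 370) - 220274 = (426880 - 370) - 220274 = 426510 - 220274 = 206236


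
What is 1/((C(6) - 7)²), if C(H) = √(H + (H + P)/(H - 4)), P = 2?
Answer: (7 - √10)⁻² ≈ 0.067897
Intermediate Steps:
C(H) = √(H + (2 + H)/(-4 + H)) (C(H) = √(H + (H + 2)/(H - 4)) = √(H + (2 + H)/(-4 + H)))
1/((C(6) - 7)²) = 1/((√((2 + 6 + 6*(-4 + 6))/(-4 + 6)) - 7)²) = 1/((√((2 + 6 + 6*2)/2) - 7)²) = 1/((√((2 + 6 + 12)/2) - 7)²) = 1/((√((½)*20) - 7)²) = 1/((√10 - 7)²) = 1/((-7 + √10)²) = (-7 + √10)⁻²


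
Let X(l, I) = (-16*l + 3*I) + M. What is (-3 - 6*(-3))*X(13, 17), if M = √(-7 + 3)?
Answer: -2355 + 30*I ≈ -2355.0 + 30.0*I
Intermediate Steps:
M = 2*I (M = √(-4) = 2*I ≈ 2.0*I)
X(l, I) = -16*l + 2*I + 3*I (X(l, I) = (-16*l + 3*I) + 2*I = -16*l + 2*I + 3*I)
(-3 - 6*(-3))*X(13, 17) = (-3 - 6*(-3))*(-16*13 + 2*I + 3*17) = (-3 + 18)*(-208 + 2*I + 51) = 15*(-157 + 2*I) = -2355 + 30*I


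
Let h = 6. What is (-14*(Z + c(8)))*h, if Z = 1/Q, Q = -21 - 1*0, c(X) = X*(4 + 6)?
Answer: -6716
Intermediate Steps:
c(X) = 10*X (c(X) = X*10 = 10*X)
Q = -21 (Q = -21 + 0 = -21)
Z = -1/21 (Z = 1/(-21) = -1/21 ≈ -0.047619)
(-14*(Z + c(8)))*h = -14*(-1/21 + 10*8)*6 = -14*(-1/21 + 80)*6 = -14*1679/21*6 = -3358/3*6 = -6716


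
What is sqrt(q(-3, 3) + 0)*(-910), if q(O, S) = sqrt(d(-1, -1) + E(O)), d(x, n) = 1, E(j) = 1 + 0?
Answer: -910*2**(1/4) ≈ -1082.2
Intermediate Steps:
E(j) = 1
q(O, S) = sqrt(2) (q(O, S) = sqrt(1 + 1) = sqrt(2))
sqrt(q(-3, 3) + 0)*(-910) = sqrt(sqrt(2) + 0)*(-910) = sqrt(sqrt(2))*(-910) = 2**(1/4)*(-910) = -910*2**(1/4)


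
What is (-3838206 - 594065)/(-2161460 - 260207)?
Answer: 4432271/2421667 ≈ 1.8303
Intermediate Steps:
(-3838206 - 594065)/(-2161460 - 260207) = -4432271/(-2421667) = -4432271*(-1/2421667) = 4432271/2421667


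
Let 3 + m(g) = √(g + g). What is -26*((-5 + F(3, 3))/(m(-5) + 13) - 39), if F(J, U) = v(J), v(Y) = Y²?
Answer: 11050/11 + 52*I*√10/55 ≈ 1004.5 + 2.9898*I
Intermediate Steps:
F(J, U) = J²
m(g) = -3 + √2*√g (m(g) = -3 + √(g + g) = -3 + √(2*g) = -3 + √2*√g)
-26*((-5 + F(3, 3))/(m(-5) + 13) - 39) = -26*((-5 + 3²)/((-3 + √2*√(-5)) + 13) - 39) = -26*((-5 + 9)/((-3 + √2*(I*√5)) + 13) - 39) = -26*(4/((-3 + I*√10) + 13) - 39) = -26*(4/(10 + I*√10) - 39) = -26*(-39 + 4/(10 + I*√10)) = 1014 - 104/(10 + I*√10)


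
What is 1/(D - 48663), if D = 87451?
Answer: 1/38788 ≈ 2.5781e-5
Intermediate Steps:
1/(D - 48663) = 1/(87451 - 48663) = 1/38788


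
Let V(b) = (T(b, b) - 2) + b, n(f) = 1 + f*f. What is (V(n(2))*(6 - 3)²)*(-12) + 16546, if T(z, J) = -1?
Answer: 16330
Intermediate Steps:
n(f) = 1 + f²
V(b) = -3 + b (V(b) = (-1 - 2) + b = -3 + b)
(V(n(2))*(6 - 3)²)*(-12) + 16546 = ((-3 + (1 + 2²))*(6 - 3)²)*(-12) + 16546 = ((-3 + (1 + 4))*3²)*(-12) + 16546 = ((-3 + 5)*9)*(-12) + 16546 = (2*9)*(-12) + 16546 = 18*(-12) + 16546 = -216 + 16546 = 16330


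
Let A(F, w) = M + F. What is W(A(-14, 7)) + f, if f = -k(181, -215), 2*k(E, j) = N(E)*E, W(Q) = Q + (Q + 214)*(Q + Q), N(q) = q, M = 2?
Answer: -42481/2 ≈ -21241.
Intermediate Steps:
A(F, w) = 2 + F
W(Q) = Q + 2*Q*(214 + Q) (W(Q) = Q + (214 + Q)*(2*Q) = Q + 2*Q*(214 + Q))
k(E, j) = E²/2 (k(E, j) = (E*E)/2 = E²/2)
f = -32761/2 (f = -181²/2 = -32761/2 ≈ -16381.)
W(A(-14, 7)) + f = (2 - 14)*(429 + 2*(2 - 14)) - 32761/2 = -12*(429 + 2*(-12)) - 32761/2 = -12*(429 - 24) - 32761/2 = -12*405 - 32761/2 = -4860 - 32761/2 = -42481/2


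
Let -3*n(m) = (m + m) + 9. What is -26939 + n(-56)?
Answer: -80714/3 ≈ -26905.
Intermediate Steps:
n(m) = -3 - 2*m/3 (n(m) = -((m + m) + 9)/3 = -(2*m + 9)/3 = -(9 + 2*m)/3 = -3 - 2*m/3)
-26939 + n(-56) = -26939 + (-3 - ⅔*(-56)) = -26939 + (-3 + 112/3) = -26939 + 103/3 = -80714/3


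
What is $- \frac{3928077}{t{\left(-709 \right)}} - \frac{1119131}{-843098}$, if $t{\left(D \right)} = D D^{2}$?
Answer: $\frac{402170970022145}{300480826128242} \approx 1.3384$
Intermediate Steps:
$t{\left(D \right)} = D^{3}$
$- \frac{3928077}{t{\left(-709 \right)}} - \frac{1119131}{-843098} = - \frac{3928077}{\left(-709\right)^{3}} - \frac{1119131}{-843098} = - \frac{3928077}{-356400829} - - \frac{1119131}{843098} = \left(-3928077\right) \left(- \frac{1}{356400829}\right) + \frac{1119131}{843098} = \frac{3928077}{356400829} + \frac{1119131}{843098} = \frac{402170970022145}{300480826128242}$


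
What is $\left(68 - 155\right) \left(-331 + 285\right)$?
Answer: $4002$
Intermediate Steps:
$\left(68 - 155\right) \left(-331 + 285\right) = \left(-87\right) \left(-46\right) = 4002$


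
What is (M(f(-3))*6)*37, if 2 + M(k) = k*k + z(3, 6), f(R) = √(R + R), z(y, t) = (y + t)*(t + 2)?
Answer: 14208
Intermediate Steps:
z(y, t) = (2 + t)*(t + y) (z(y, t) = (t + y)*(2 + t) = (2 + t)*(t + y))
f(R) = √2*√R (f(R) = √(2*R) = √2*√R)
M(k) = 70 + k² (M(k) = -2 + (k*k + (6² + 2*6 + 2*3 + 6*3)) = -2 + (k² + (36 + 12 + 6 + 18)) = -2 + (k² + 72) = -2 + (72 + k²) = 70 + k²)
(M(f(-3))*6)*37 = ((70 + (√2*√(-3))²)*6)*37 = ((70 + (√2*(I*√3))²)*6)*37 = ((70 + (I*√6)²)*6)*37 = ((70 - 6)*6)*37 = (64*6)*37 = 384*37 = 14208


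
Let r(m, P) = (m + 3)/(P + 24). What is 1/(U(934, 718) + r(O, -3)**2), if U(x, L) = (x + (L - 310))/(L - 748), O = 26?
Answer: -2205/94432 ≈ -0.023350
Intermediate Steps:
r(m, P) = (3 + m)/(24 + P)
U(x, L) = (-310 + L + x)/(-748 + L) (U(x, L) = (x + (-310 + L))/(-748 + L) = (-310 + L + x)/(-748 + L))
1/(U(934, 718) + r(O, -3)**2) = 1/((-310 + 718 + 934)/(-748 + 718) + ((3 + 26)/(24 - 3))**2) = 1/(1342/(-30) + (29/21)**2) = 1/(-1/30*1342 + ((1/21)*29)**2) = 1/(-671/15 + (29/21)**2) = 1/(-671/15 + 841/441) = 1/(-94432/2205) = -2205/94432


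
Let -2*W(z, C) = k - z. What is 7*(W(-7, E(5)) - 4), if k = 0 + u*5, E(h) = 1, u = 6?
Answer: -315/2 ≈ -157.50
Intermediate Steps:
k = 30 (k = 0 + 6*5 = 0 + 30 = 30)
W(z, C) = -15 + z/2 (W(z, C) = -(30 - z)/2 = -15 + z/2)
7*(W(-7, E(5)) - 4) = 7*((-15 + (½)*(-7)) - 4) = 7*((-15 - 7/2) - 4) = 7*(-37/2 - 4) = 7*(-45/2) = -315/2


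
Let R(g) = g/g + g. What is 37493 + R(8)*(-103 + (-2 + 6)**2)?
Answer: 36710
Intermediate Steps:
R(g) = 1 + g
37493 + R(8)*(-103 + (-2 + 6)**2) = 37493 + (1 + 8)*(-103 + (-2 + 6)**2) = 37493 + 9*(-103 + 4**2) = 37493 + 9*(-103 + 16) = 37493 + 9*(-87) = 37493 - 783 = 36710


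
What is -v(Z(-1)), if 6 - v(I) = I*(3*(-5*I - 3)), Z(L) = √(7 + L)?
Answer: -96 - 9*√6 ≈ -118.05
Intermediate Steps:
v(I) = 6 - I*(-9 - 15*I) (v(I) = 6 - I*3*(-5*I - 3) = 6 - I*3*(-3 - 5*I) = 6 - I*(-9 - 15*I))
-v(Z(-1)) = -(6 + 9*√(7 - 1) + 15*(√(7 - 1))²) = -(6 + 9*√6 + 15*(√6)²) = -(6 + 9*√6 + 15*6) = -(6 + 9*√6 + 90) = -(96 + 9*√6) = -96 - 9*√6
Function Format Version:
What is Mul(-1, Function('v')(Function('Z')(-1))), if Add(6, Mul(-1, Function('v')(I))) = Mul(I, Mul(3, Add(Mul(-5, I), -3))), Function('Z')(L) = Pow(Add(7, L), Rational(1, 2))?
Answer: Add(-96, Mul(-9, Pow(6, Rational(1, 2)))) ≈ -118.05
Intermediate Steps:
Function('v')(I) = Add(6, Mul(-1, I, Add(-9, Mul(-15, I)))) (Function('v')(I) = Add(6, Mul(-1, Mul(I, Mul(3, Add(Mul(-5, I), -3))))) = Add(6, Mul(-1, Mul(I, Mul(3, Add(-3, Mul(-5, I)))))) = Add(6, Mul(-1, Mul(I, Add(-9, Mul(-15, I))))) = Add(6, Mul(-1, I, Add(-9, Mul(-15, I)))))
Mul(-1, Function('v')(Function('Z')(-1))) = Mul(-1, Add(6, Mul(9, Pow(Add(7, -1), Rational(1, 2))), Mul(15, Pow(Pow(Add(7, -1), Rational(1, 2)), 2)))) = Mul(-1, Add(6, Mul(9, Pow(6, Rational(1, 2))), Mul(15, Pow(Pow(6, Rational(1, 2)), 2)))) = Mul(-1, Add(6, Mul(9, Pow(6, Rational(1, 2))), Mul(15, 6))) = Mul(-1, Add(6, Mul(9, Pow(6, Rational(1, 2))), 90)) = Mul(-1, Add(96, Mul(9, Pow(6, Rational(1, 2))))) = Add(-96, Mul(-9, Pow(6, Rational(1, 2))))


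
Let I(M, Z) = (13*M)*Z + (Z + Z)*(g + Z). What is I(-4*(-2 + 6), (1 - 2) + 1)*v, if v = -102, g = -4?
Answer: 0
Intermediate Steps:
I(M, Z) = 2*Z*(-4 + Z) + 13*M*Z (I(M, Z) = (13*M)*Z + (Z + Z)*(-4 + Z) = 13*M*Z + (2*Z)*(-4 + Z) = 13*M*Z + 2*Z*(-4 + Z) = 2*Z*(-4 + Z) + 13*M*Z)
I(-4*(-2 + 6), (1 - 2) + 1)*v = (((1 - 2) + 1)*(-8 + 2*((1 - 2) + 1) + 13*(-4*(-2 + 6))))*(-102) = ((-1 + 1)*(-8 + 2*(-1 + 1) + 13*(-4*4)))*(-102) = (0*(-8 + 2*0 + 13*(-16)))*(-102) = (0*(-8 + 0 - 208))*(-102) = (0*(-216))*(-102) = 0*(-102) = 0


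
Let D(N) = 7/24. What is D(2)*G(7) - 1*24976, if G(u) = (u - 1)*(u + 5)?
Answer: -24955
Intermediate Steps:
G(u) = (-1 + u)*(5 + u)
D(N) = 7/24 (D(N) = 7*(1/24) = 7/24)
D(2)*G(7) - 1*24976 = 7*(-5 + 7² + 4*7)/24 - 1*24976 = 7*(-5 + 49 + 28)/24 - 24976 = (7/24)*72 - 24976 = 21 - 24976 = -24955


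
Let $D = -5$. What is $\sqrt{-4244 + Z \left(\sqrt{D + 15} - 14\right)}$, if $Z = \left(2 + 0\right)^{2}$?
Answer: $2 \sqrt{-1075 + \sqrt{10}} \approx 65.478 i$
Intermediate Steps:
$Z = 4$ ($Z = 2^{2} = 4$)
$\sqrt{-4244 + Z \left(\sqrt{D + 15} - 14\right)} = \sqrt{-4244 + 4 \left(\sqrt{-5 + 15} - 14\right)} = \sqrt{-4244 + 4 \left(\sqrt{10} - 14\right)} = \sqrt{-4244 + 4 \left(-14 + \sqrt{10}\right)} = \sqrt{-4244 - \left(56 - 4 \sqrt{10}\right)} = \sqrt{-4300 + 4 \sqrt{10}}$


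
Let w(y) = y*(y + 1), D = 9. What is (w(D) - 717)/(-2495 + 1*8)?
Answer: 209/829 ≈ 0.25211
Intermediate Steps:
w(y) = y*(1 + y)
(w(D) - 717)/(-2495 + 1*8) = (9*(1 + 9) - 717)/(-2495 + 1*8) = (9*10 - 717)/(-2495 + 8) = (90 - 717)/(-2487) = -627*(-1/2487) = 209/829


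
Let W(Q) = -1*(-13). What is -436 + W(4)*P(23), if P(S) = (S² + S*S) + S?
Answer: 13617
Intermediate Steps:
W(Q) = 13
P(S) = S + 2*S² (P(S) = (S² + S²) + S = 2*S² + S = S + 2*S²)
-436 + W(4)*P(23) = -436 + 13*(23*(1 + 2*23)) = -436 + 13*(23*(1 + 46)) = -436 + 13*(23*47) = -436 + 13*1081 = -436 + 14053 = 13617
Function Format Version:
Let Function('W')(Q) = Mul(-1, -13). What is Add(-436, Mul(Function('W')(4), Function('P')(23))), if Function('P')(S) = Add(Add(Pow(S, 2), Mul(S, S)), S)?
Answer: 13617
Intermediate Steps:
Function('W')(Q) = 13
Function('P')(S) = Add(S, Mul(2, Pow(S, 2))) (Function('P')(S) = Add(Add(Pow(S, 2), Pow(S, 2)), S) = Add(Mul(2, Pow(S, 2)), S) = Add(S, Mul(2, Pow(S, 2))))
Add(-436, Mul(Function('W')(4), Function('P')(23))) = Add(-436, Mul(13, Mul(23, Add(1, Mul(2, 23))))) = Add(-436, Mul(13, Mul(23, Add(1, 46)))) = Add(-436, Mul(13, Mul(23, 47))) = Add(-436, Mul(13, 1081)) = Add(-436, 14053) = 13617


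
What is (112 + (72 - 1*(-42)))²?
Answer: 51076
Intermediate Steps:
(112 + (72 - 1*(-42)))² = (112 + (72 + 42))² = (112 + 114)² = 226² = 51076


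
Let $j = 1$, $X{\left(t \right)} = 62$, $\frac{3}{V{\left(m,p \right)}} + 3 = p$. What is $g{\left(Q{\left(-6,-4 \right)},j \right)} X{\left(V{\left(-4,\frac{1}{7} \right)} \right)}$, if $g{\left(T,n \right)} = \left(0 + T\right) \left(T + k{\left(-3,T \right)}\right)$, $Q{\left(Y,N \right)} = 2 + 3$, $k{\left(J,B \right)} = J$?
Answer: $620$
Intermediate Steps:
$V{\left(m,p \right)} = \frac{3}{-3 + p}$
$Q{\left(Y,N \right)} = 5$
$g{\left(T,n \right)} = T \left(-3 + T\right)$ ($g{\left(T,n \right)} = \left(0 + T\right) \left(T - 3\right) = T \left(-3 + T\right)$)
$g{\left(Q{\left(-6,-4 \right)},j \right)} X{\left(V{\left(-4,\frac{1}{7} \right)} \right)} = 5 \left(-3 + 5\right) 62 = 5 \cdot 2 \cdot 62 = 10 \cdot 62 = 620$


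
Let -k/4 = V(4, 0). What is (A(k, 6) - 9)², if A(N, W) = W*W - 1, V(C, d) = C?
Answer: 676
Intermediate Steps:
k = -16 (k = -4*4 = -16)
A(N, W) = -1 + W² (A(N, W) = W² - 1 = -1 + W²)
(A(k, 6) - 9)² = ((-1 + 6²) - 9)² = ((-1 + 36) - 9)² = (35 - 9)² = 26² = 676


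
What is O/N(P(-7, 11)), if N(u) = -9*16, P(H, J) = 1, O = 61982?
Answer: -30991/72 ≈ -430.43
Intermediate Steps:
N(u) = -144
O/N(P(-7, 11)) = 61982/(-144) = 61982*(-1/144) = -30991/72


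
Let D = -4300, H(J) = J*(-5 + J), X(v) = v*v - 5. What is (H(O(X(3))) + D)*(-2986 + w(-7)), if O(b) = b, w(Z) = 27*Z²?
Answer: 7157552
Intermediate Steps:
X(v) = -5 + v² (X(v) = v² - 5 = -5 + v²)
(H(O(X(3))) + D)*(-2986 + w(-7)) = ((-5 + 3²)*(-5 + (-5 + 3²)) - 4300)*(-2986 + 27*(-7)²) = ((-5 + 9)*(-5 + (-5 + 9)) - 4300)*(-2986 + 27*49) = (4*(-5 + 4) - 4300)*(-2986 + 1323) = (4*(-1) - 4300)*(-1663) = (-4 - 4300)*(-1663) = -4304*(-1663) = 7157552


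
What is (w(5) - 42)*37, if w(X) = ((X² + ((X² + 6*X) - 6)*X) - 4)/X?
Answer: 2072/5 ≈ 414.40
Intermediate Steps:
w(X) = (-4 + X² + X*(-6 + X² + 6*X))/X (w(X) = ((X² + (-6 + X² + 6*X)*X) - 4)/X = ((X² + X*(-6 + X² + 6*X)) - 4)/X = (-4 + X² + X*(-6 + X² + 6*X))/X)
(w(5) - 42)*37 = ((-6 + 5² - 4/5 + 7*5) - 42)*37 = ((-6 + 25 - 4*⅕ + 35) - 42)*37 = ((-6 + 25 - ⅘ + 35) - 42)*37 = (266/5 - 42)*37 = (56/5)*37 = 2072/5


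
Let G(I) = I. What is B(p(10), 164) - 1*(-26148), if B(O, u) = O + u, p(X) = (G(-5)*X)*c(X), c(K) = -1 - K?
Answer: 26862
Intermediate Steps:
p(X) = -5*X*(-1 - X) (p(X) = (-5*X)*(-1 - X) = -5*X*(-1 - X))
B(p(10), 164) - 1*(-26148) = (5*10*(1 + 10) + 164) - 1*(-26148) = (5*10*11 + 164) + 26148 = (550 + 164) + 26148 = 714 + 26148 = 26862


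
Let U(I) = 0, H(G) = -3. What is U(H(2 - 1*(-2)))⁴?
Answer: 0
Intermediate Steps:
U(H(2 - 1*(-2)))⁴ = 0⁴ = 0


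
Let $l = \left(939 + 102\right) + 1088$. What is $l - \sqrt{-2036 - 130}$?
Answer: $2129 - 19 i \sqrt{6} \approx 2129.0 - 46.54 i$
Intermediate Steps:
$l = 2129$ ($l = 1041 + 1088 = 2129$)
$l - \sqrt{-2036 - 130} = 2129 - \sqrt{-2036 - 130} = 2129 - \sqrt{-2166} = 2129 - 19 i \sqrt{6}$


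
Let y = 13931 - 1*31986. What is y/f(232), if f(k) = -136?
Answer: 18055/136 ≈ 132.76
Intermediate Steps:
y = -18055 (y = 13931 - 31986 = -18055)
y/f(232) = -18055/(-136) = -18055*(-1/136) = 18055/136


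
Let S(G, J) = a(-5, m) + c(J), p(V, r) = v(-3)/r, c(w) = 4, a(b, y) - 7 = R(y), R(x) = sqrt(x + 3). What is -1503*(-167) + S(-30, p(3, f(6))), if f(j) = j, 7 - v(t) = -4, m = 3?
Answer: 251012 + sqrt(6) ≈ 2.5101e+5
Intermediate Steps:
v(t) = 11 (v(t) = 7 - 1*(-4) = 7 + 4 = 11)
R(x) = sqrt(3 + x)
a(b, y) = 7 + sqrt(3 + y)
p(V, r) = 11/r
S(G, J) = 11 + sqrt(6) (S(G, J) = (7 + sqrt(3 + 3)) + 4 = (7 + sqrt(6)) + 4 = 11 + sqrt(6))
-1503*(-167) + S(-30, p(3, f(6))) = -1503*(-167) + (11 + sqrt(6)) = 251001 + (11 + sqrt(6)) = 251012 + sqrt(6)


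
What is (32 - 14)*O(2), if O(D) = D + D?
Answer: 72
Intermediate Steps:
O(D) = 2*D
(32 - 14)*O(2) = (32 - 14)*(2*2) = 18*4 = 72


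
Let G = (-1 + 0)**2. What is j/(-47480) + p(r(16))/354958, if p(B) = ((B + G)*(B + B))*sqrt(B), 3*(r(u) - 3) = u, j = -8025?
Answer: 1605/9496 + 3500*sqrt(3)/4791933 ≈ 0.17028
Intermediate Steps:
r(u) = 3 + u/3
G = 1 (G = (-1)**2 = 1)
p(B) = 2*B**(3/2)*(1 + B) (p(B) = ((B + 1)*(B + B))*sqrt(B) = ((1 + B)*(2*B))*sqrt(B) = (2*B*(1 + B))*sqrt(B) = 2*B**(3/2)*(1 + B))
j/(-47480) + p(r(16))/354958 = -8025/(-47480) + (2*(3 + (1/3)*16)**(3/2)*(1 + (3 + (1/3)*16)))/354958 = -8025*(-1/47480) + (2*(3 + 16/3)**(3/2)*(1 + (3 + 16/3)))*(1/354958) = 1605/9496 + (2*(25/3)**(3/2)*(1 + 25/3))*(1/354958) = 1605/9496 + (2*(125*sqrt(3)/9)*(28/3))*(1/354958) = 1605/9496 + (7000*sqrt(3)/27)*(1/354958) = 1605/9496 + 3500*sqrt(3)/4791933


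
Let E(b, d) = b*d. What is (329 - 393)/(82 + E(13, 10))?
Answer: -16/53 ≈ -0.30189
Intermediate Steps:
(329 - 393)/(82 + E(13, 10)) = (329 - 393)/(82 + 13*10) = -64/(82 + 130) = -64/212 = -64*1/212 = -16/53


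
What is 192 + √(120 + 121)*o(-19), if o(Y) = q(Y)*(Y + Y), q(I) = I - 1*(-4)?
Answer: 192 + 570*√241 ≈ 9040.8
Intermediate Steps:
q(I) = 4 + I (q(I) = I + 4 = 4 + I)
o(Y) = 2*Y*(4 + Y) (o(Y) = (4 + Y)*(Y + Y) = (4 + Y)*(2*Y) = 2*Y*(4 + Y))
192 + √(120 + 121)*o(-19) = 192 + √(120 + 121)*(2*(-19)*(4 - 19)) = 192 + √241*(2*(-19)*(-15)) = 192 + √241*570 = 192 + 570*√241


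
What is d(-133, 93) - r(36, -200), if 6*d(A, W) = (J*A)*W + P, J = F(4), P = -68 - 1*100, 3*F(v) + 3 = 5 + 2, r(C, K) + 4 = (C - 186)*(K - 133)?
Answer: -158168/3 ≈ -52723.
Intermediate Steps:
r(C, K) = -4 + (-186 + C)*(-133 + K) (r(C, K) = -4 + (C - 186)*(K - 133) = -4 + (-186 + C)*(-133 + K))
F(v) = 4/3 (F(v) = -1 + (5 + 2)/3 = -1 + (1/3)*7 = -1 + 7/3 = 4/3)
P = -168 (P = -68 - 100 = -168)
J = 4/3 ≈ 1.3333
d(A, W) = -28 + 2*A*W/9 (d(A, W) = ((4*A/3)*W - 168)/6 = (4*A*W/3 - 168)/6 = (-168 + 4*A*W/3)/6 = -28 + 2*A*W/9)
d(-133, 93) - r(36, -200) = (-28 + (2/9)*(-133)*93) - (24734 - 186*(-200) - 133*36 + 36*(-200)) = (-28 - 8246/3) - (24734 + 37200 - 4788 - 7200) = -8330/3 - 1*49946 = -8330/3 - 49946 = -158168/3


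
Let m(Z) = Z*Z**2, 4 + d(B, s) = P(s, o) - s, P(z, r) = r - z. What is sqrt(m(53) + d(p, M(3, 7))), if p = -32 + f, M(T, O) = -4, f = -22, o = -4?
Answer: 53*sqrt(53) ≈ 385.85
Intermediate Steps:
p = -54 (p = -32 - 22 = -54)
d(B, s) = -8 - 2*s (d(B, s) = -4 + ((-4 - s) - s) = -4 + (-4 - 2*s) = -8 - 2*s)
m(Z) = Z**3
sqrt(m(53) + d(p, M(3, 7))) = sqrt(53**3 + (-8 - 2*(-4))) = sqrt(148877 + (-8 + 8)) = sqrt(148877 + 0) = sqrt(148877) = 53*sqrt(53)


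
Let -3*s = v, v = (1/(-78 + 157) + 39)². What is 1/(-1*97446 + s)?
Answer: -18723/1833980182 ≈ -1.0209e-5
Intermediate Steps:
v = 9498724/6241 (v = (1/79 + 39)² = (3082/79)² = 9498724/6241 ≈ 1522.0)
s = -9498724/18723 (s = -⅓*9498724/6241 = -9498724/18723 ≈ -507.33)
1/(-1*97446 + s) = 1/(-1*97446 - 9498724/18723) = 1/(-97446 - 9498724/18723) = 1/(-1833980182/18723) = -18723/1833980182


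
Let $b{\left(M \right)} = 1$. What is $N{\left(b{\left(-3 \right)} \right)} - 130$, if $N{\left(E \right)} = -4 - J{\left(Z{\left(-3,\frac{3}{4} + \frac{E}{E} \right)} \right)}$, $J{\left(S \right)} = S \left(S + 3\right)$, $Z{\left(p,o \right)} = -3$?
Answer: $-134$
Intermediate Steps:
$J{\left(S \right)} = S \left(3 + S\right)$
$N{\left(E \right)} = -4$ ($N{\left(E \right)} = -4 - - 3 \left(3 - 3\right) = -4 - \left(-3\right) 0 = -4 - 0 = -4 + 0 = -4$)
$N{\left(b{\left(-3 \right)} \right)} - 130 = -4 - 130 = -134$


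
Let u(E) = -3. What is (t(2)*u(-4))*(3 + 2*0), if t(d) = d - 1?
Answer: -9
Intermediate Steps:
t(d) = -1 + d
(t(2)*u(-4))*(3 + 2*0) = ((-1 + 2)*(-3))*(3 + 2*0) = (1*(-3))*(3 + 0) = -3*3 = -9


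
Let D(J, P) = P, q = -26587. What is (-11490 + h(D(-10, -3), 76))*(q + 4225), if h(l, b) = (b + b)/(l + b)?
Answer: 18753175716/73 ≈ 2.5689e+8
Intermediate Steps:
h(l, b) = 2*b/(b + l) (h(l, b) = (2*b)/(b + l) = 2*b/(b + l))
(-11490 + h(D(-10, -3), 76))*(q + 4225) = (-11490 + 2*76/(76 - 3))*(-26587 + 4225) = (-11490 + 2*76/73)*(-22362) = (-11490 + 2*76*(1/73))*(-22362) = (-11490 + 152/73)*(-22362) = -838618/73*(-22362) = 18753175716/73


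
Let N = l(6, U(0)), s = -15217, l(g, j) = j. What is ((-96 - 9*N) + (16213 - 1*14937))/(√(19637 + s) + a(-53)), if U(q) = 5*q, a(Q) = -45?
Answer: 10620/479 + 472*√1105/479 ≈ 54.927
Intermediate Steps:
N = 0 (N = 5*0 = 0)
((-96 - 9*N) + (16213 - 1*14937))/(√(19637 + s) + a(-53)) = ((-96 - 9*0) + (16213 - 1*14937))/(√(19637 - 15217) - 45) = ((-96 + 0) + (16213 - 14937))/(√4420 - 45) = (-96 + 1276)/(2*√1105 - 45) = 1180/(-45 + 2*√1105)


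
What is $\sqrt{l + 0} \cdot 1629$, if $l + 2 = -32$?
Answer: $1629 i \sqrt{34} \approx 9498.6 i$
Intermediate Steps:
$l = -34$ ($l = -2 - 32 = -34$)
$\sqrt{l + 0} \cdot 1629 = \sqrt{-34 + 0} \cdot 1629 = \sqrt{-34} \cdot 1629 = i \sqrt{34} \cdot 1629 = 1629 i \sqrt{34}$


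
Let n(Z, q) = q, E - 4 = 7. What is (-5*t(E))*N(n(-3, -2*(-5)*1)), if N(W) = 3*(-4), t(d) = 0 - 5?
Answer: -300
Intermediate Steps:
E = 11 (E = 4 + 7 = 11)
t(d) = -5
N(W) = -12
(-5*t(E))*N(n(-3, -2*(-5)*1)) = -5*(-5)*(-12) = 25*(-12) = -300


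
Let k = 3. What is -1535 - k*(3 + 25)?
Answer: -1619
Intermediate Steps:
-1535 - k*(3 + 25) = -1535 - 3*(3 + 25) = -1535 - 3*28 = -1535 - 1*84 = -1535 - 84 = -1619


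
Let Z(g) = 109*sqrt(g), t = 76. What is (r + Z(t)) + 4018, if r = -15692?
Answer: -11674 + 218*sqrt(19) ≈ -10724.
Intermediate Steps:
(r + Z(t)) + 4018 = (-15692 + 109*sqrt(76)) + 4018 = (-15692 + 109*(2*sqrt(19))) + 4018 = (-15692 + 218*sqrt(19)) + 4018 = -11674 + 218*sqrt(19)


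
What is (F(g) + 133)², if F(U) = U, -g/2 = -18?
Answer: 28561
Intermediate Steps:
g = 36 (g = -2*(-18) = 36)
(F(g) + 133)² = (36 + 133)² = 169² = 28561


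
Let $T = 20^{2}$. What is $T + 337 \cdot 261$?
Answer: $88357$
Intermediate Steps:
$T = 400$
$T + 337 \cdot 261 = 400 + 337 \cdot 261 = 400 + 87957 = 88357$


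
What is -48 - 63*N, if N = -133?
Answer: 8331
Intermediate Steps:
-48 - 63*N = -48 - 63*(-133) = -48 + 8379 = 8331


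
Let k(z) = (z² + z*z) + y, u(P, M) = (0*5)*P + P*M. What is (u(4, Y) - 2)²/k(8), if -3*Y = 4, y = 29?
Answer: 484/1413 ≈ 0.34253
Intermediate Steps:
Y = -4/3 (Y = -⅓*4 = -4/3 ≈ -1.3333)
u(P, M) = M*P (u(P, M) = 0*P + M*P = 0 + M*P = M*P)
k(z) = 29 + 2*z² (k(z) = (z² + z*z) + 29 = (z² + z²) + 29 = 2*z² + 29 = 29 + 2*z²)
(u(4, Y) - 2)²/k(8) = (-4/3*4 - 2)²/(29 + 2*8²) = (-16/3 - 2)²/(29 + 2*64) = (-22/3)²/(29 + 128) = (484/9)/157 = (484/9)*(1/157) = 484/1413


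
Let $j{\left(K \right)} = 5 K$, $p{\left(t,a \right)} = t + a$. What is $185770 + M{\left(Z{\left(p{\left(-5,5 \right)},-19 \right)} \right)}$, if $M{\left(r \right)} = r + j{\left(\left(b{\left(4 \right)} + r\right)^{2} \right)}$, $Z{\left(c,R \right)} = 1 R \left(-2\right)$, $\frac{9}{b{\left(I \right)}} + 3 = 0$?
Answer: $191933$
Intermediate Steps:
$b{\left(I \right)} = -3$ ($b{\left(I \right)} = \frac{9}{-3 + 0} = \frac{9}{-3} = 9 \left(- \frac{1}{3}\right) = -3$)
$p{\left(t,a \right)} = a + t$
$Z{\left(c,R \right)} = - 2 R$ ($Z{\left(c,R \right)} = R \left(-2\right) = - 2 R$)
$M{\left(r \right)} = r + 5 \left(-3 + r\right)^{2}$
$185770 + M{\left(Z{\left(p{\left(-5,5 \right)},-19 \right)} \right)} = 185770 - \left(-38 - 5 \left(-3 - -38\right)^{2}\right) = 185770 + \left(38 + 5 \left(-3 + 38\right)^{2}\right) = 185770 + \left(38 + 5 \cdot 35^{2}\right) = 185770 + \left(38 + 5 \cdot 1225\right) = 185770 + \left(38 + 6125\right) = 185770 + 6163 = 191933$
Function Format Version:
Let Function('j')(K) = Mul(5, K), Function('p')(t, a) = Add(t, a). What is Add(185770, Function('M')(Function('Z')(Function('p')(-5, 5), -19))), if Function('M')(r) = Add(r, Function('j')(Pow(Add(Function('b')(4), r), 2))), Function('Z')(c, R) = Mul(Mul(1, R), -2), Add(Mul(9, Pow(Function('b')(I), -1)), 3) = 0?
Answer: 191933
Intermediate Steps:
Function('b')(I) = -3 (Function('b')(I) = Mul(9, Pow(Add(-3, 0), -1)) = Mul(9, Pow(-3, -1)) = Mul(9, Rational(-1, 3)) = -3)
Function('p')(t, a) = Add(a, t)
Function('Z')(c, R) = Mul(-2, R) (Function('Z')(c, R) = Mul(R, -2) = Mul(-2, R))
Function('M')(r) = Add(r, Mul(5, Pow(Add(-3, r), 2)))
Add(185770, Function('M')(Function('Z')(Function('p')(-5, 5), -19))) = Add(185770, Add(Mul(-2, -19), Mul(5, Pow(Add(-3, Mul(-2, -19)), 2)))) = Add(185770, Add(38, Mul(5, Pow(Add(-3, 38), 2)))) = Add(185770, Add(38, Mul(5, Pow(35, 2)))) = Add(185770, Add(38, Mul(5, 1225))) = Add(185770, Add(38, 6125)) = Add(185770, 6163) = 191933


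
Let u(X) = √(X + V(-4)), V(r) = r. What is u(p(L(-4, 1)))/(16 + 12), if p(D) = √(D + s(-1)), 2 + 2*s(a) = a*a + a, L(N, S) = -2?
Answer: √(-4 + I*√3)/28 ≈ 0.015129 + 0.073013*I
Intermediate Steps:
s(a) = -1 + a/2 + a²/2 (s(a) = -1 + (a*a + a)/2 = -1 + (a² + a)/2 = -1 + (a + a²)/2 = -1 + (a/2 + a²/2) = -1 + a/2 + a²/2)
p(D) = √(-1 + D) (p(D) = √(D + (-1 + (½)*(-1) + (½)*(-1)²)) = √(D + (-1 - ½ + (½)*1)) = √(D + (-1 - ½ + ½)) = √(D - 1) = √(-1 + D))
u(X) = √(-4 + X) (u(X) = √(X - 4) = √(-4 + X))
u(p(L(-4, 1)))/(16 + 12) = √(-4 + √(-1 - 2))/(16 + 12) = √(-4 + √(-3))/28 = √(-4 + I*√3)/28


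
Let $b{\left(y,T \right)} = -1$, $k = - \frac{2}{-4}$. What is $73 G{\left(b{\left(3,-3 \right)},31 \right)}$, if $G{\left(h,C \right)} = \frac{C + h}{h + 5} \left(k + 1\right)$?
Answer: $\frac{3285}{4} \approx 821.25$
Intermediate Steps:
$k = \frac{1}{2}$ ($k = \left(-2\right) \left(- \frac{1}{4}\right) = \frac{1}{2} \approx 0.5$)
$G{\left(h,C \right)} = \frac{3 \left(C + h\right)}{2 \left(5 + h\right)}$ ($G{\left(h,C \right)} = \frac{C + h}{h + 5} \left(\frac{1}{2} + 1\right) = \frac{C + h}{5 + h} \frac{3}{2} = \frac{3 \left(C + h\right)}{2 \left(5 + h\right)}$)
$73 G{\left(b{\left(3,-3 \right)},31 \right)} = 73 \frac{3 \left(31 - 1\right)}{2 \left(5 - 1\right)} = 73 \cdot \frac{3}{2} \cdot \frac{1}{4} \cdot 30 = 73 \cdot \frac{45}{4} = \frac{3285}{4}$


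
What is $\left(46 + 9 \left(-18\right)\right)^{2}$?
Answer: $13456$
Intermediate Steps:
$\left(46 + 9 \left(-18\right)\right)^{2} = \left(46 - 162\right)^{2} = \left(-116\right)^{2} = 13456$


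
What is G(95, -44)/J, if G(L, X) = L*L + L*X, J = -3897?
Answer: -1615/1299 ≈ -1.2433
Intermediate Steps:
G(L, X) = L² + L*X
G(95, -44)/J = (95*(95 - 44))/(-3897) = (95*51)*(-1/3897) = 4845*(-1/3897) = -1615/1299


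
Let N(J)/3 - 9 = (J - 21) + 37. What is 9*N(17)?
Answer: 1134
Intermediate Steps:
N(J) = 75 + 3*J (N(J) = 27 + 3*((J - 21) + 37) = 27 + 3*((-21 + J) + 37) = 27 + 3*(16 + J) = 27 + (48 + 3*J) = 75 + 3*J)
9*N(17) = 9*(75 + 3*17) = 9*(75 + 51) = 9*126 = 1134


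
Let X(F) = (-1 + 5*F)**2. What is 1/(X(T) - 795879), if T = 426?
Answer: 1/3736762 ≈ 2.6761e-7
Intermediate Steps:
1/(X(T) - 795879) = 1/((-1 + 5*426)**2 - 795879) = 1/((-1 + 2130)**2 - 795879) = 1/(2129**2 - 795879) = 1/(4532641 - 795879) = 1/3736762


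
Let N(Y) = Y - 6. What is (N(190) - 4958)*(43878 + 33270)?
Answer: -368304552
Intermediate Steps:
N(Y) = -6 + Y
(N(190) - 4958)*(43878 + 33270) = ((-6 + 190) - 4958)*(43878 + 33270) = (184 - 4958)*77148 = -4774*77148 = -368304552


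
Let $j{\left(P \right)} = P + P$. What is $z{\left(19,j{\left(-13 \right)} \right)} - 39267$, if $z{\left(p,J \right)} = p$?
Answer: $-39248$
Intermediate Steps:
$j{\left(P \right)} = 2 P$
$z{\left(19,j{\left(-13 \right)} \right)} - 39267 = 19 - 39267 = -39248$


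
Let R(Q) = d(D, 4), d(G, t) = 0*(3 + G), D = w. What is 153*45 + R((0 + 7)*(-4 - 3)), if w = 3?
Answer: 6885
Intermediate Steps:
D = 3
d(G, t) = 0
R(Q) = 0
153*45 + R((0 + 7)*(-4 - 3)) = 153*45 + 0 = 6885 + 0 = 6885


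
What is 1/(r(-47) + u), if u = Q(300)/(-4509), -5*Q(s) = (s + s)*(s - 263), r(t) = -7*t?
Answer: 1503/495967 ≈ 0.0030304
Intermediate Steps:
Q(s) = -2*s*(-263 + s)/5 (Q(s) = -(s + s)*(s - 263)/5 = -2*s*(-263 + s)/5)
u = 1480/1503 (u = ((2/5)*300*(263 - 1*300))/(-4509) = ((2/5)*300*(263 - 300))*(-1/4509) = ((2/5)*300*(-37))*(-1/4509) = -4440*(-1/4509) = 1480/1503 ≈ 0.98470)
1/(r(-47) + u) = 1/(-7*(-47) + 1480/1503) = 1/(329 + 1480/1503) = 1/(495967/1503) = 1503/495967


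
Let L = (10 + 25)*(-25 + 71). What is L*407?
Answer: 655270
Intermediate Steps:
L = 1610 (L = 35*46 = 1610)
L*407 = 1610*407 = 655270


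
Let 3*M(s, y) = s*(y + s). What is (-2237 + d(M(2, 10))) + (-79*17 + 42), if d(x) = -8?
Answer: -3546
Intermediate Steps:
M(s, y) = s*(s + y)/3 (M(s, y) = (s*(y + s))/3 = (s*(s + y))/3 = s*(s + y)/3)
(-2237 + d(M(2, 10))) + (-79*17 + 42) = (-2237 - 8) + (-79*17 + 42) = -2245 + (-1343 + 42) = -2245 - 1301 = -3546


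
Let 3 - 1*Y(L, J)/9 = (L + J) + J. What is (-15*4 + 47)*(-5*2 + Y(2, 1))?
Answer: 247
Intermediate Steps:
Y(L, J) = 27 - 18*J - 9*L (Y(L, J) = 27 - 9*((L + J) + J) = 27 - 9*((J + L) + J) = 27 - 9*(L + 2*J) = 27 + (-18*J - 9*L) = 27 - 18*J - 9*L)
(-15*4 + 47)*(-5*2 + Y(2, 1)) = (-15*4 + 47)*(-5*2 + (27 - 18*1 - 9*2)) = (-60 + 47)*(-10 + (27 - 18 - 18)) = -13*(-10 - 9) = -13*(-19) = 247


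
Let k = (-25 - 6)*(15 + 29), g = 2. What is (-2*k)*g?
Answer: 5456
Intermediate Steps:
k = -1364 (k = -31*44 = -1364)
(-2*k)*g = -2*(-1364)*2 = 2728*2 = 5456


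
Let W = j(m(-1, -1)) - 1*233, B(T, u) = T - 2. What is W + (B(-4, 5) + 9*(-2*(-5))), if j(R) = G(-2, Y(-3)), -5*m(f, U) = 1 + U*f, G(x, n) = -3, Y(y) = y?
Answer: -152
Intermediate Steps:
B(T, u) = -2 + T
m(f, U) = -⅕ - U*f/5 (m(f, U) = -(1 + U*f)/5 = -⅕ - U*f/5)
j(R) = -3
W = -236 (W = -3 - 1*233 = -3 - 233 = -236)
W + (B(-4, 5) + 9*(-2*(-5))) = -236 + ((-2 - 4) + 9*(-2*(-5))) = -236 + (-6 + 9*10) = -236 + (-6 + 90) = -236 + 84 = -152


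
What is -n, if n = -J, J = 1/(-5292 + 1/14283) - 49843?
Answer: -3767414819588/75585635 ≈ -49843.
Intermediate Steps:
J = -3767414819588/75585635 (J = 1/(-5292 + 1/14283) - 49843 = 1/(-75585635/14283) - 49843 = -14283/75585635 - 49843 = -3767414819588/75585635 ≈ -49843.)
n = 3767414819588/75585635 (n = -1*(-3767414819588/75585635) = 3767414819588/75585635 ≈ 49843.)
-n = -1*3767414819588/75585635 = -3767414819588/75585635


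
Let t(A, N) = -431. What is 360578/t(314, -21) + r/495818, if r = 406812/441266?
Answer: -2817500152997639/3367766665301 ≈ -836.61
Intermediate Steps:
r = 29058/31519 (r = 406812*(1/441266) = 29058/31519 ≈ 0.92192)
360578/t(314, -21) + r/495818 = 360578/(-431) + (29058/31519)/495818 = 360578*(-1/431) + (29058/31519)*(1/495818) = -360578/431 + 14529/7813843771 = -2817500152997639/3367766665301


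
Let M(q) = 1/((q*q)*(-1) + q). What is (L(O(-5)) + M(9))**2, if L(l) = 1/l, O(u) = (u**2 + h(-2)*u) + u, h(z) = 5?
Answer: 5929/129600 ≈ 0.045748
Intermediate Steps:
O(u) = u**2 + 6*u (O(u) = (u**2 + 5*u) + u = u**2 + 6*u)
M(q) = 1/(q - q**2) (M(q) = 1/(q**2*(-1) + q) = 1/(-q**2 + q) = 1/(q - q**2))
(L(O(-5)) + M(9))**2 = (1/(-5*(6 - 5)) - 1/(9*(-1 + 9)))**2 = (1/(-5*1) - 1*1/9/8)**2 = (1/(-5) - 1*1/9*1/8)**2 = (-1/5 - 1/72)**2 = (-77/360)**2 = 5929/129600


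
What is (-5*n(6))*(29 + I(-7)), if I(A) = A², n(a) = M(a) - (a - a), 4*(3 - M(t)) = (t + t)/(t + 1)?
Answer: -7020/7 ≈ -1002.9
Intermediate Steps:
M(t) = 3 - t/(2*(1 + t)) (M(t) = 3 - (t + t)/(4*(t + 1)) = 3 - 2*t/(4*(1 + t)) = 3 - t/(2*(1 + t)))
n(a) = (6 + 5*a)/(2*(1 + a)) (n(a) = (6 + 5*a)/(2*(1 + a)) - (a - a) = (6 + 5*a)/(2*(1 + a)) - 1*0 = (6 + 5*a)/(2*(1 + a)) + 0 = (6 + 5*a)/(2*(1 + a)))
(-5*n(6))*(29 + I(-7)) = (-5*(6 + 5*6)/(2*(1 + 6)))*(29 + (-7)²) = (-5*(6 + 30)/(2*7))*(29 + 49) = -5*36/(2*7)*78 = -5*18/7*78 = -90/7*78 = -7020/7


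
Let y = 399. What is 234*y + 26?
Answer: 93392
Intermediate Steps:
234*y + 26 = 234*399 + 26 = 93366 + 26 = 93392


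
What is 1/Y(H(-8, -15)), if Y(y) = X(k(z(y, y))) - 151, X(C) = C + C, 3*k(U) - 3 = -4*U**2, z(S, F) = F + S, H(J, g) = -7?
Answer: -3/2015 ≈ -0.0014888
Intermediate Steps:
k(U) = 1 - 4*U**2/3 (k(U) = 1 + (-4*U**2)/3 = 1 - 4*U**2/3)
X(C) = 2*C
Y(y) = -149 - 32*y**2/3 (Y(y) = 2*(1 - 4*(y + y)**2/3) - 151 = 2*(1 - 4*4*y**2/3) - 151 = 2*(1 - 16*y**2/3) - 151 = (2 - 32*y**2/3) - 151 = -149 - 32*y**2/3)
1/Y(H(-8, -15)) = 1/(-149 - 32/3*(-7)**2) = 1/(-149 - 32/3*49) = 1/(-149 - 1568/3) = 1/(-2015/3) = -3/2015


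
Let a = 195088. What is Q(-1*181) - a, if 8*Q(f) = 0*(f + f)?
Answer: -195088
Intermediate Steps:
Q(f) = 0 (Q(f) = (0*(f + f))/8 = (0*(2*f))/8 = (⅛)*0 = 0)
Q(-1*181) - a = 0 - 1*195088 = 0 - 195088 = -195088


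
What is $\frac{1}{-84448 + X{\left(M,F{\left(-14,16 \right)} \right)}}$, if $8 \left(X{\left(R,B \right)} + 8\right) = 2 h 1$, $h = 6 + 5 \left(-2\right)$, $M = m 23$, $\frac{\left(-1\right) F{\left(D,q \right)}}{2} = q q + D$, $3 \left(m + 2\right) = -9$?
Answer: $- \frac{1}{84457} \approx -1.184 \cdot 10^{-5}$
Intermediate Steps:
$m = -5$ ($m = -2 + \frac{1}{3} \left(-9\right) = -2 - 3 = -5$)
$F{\left(D,q \right)} = - 2 D - 2 q^{2}$ ($F{\left(D,q \right)} = - 2 \left(q q + D\right) = - 2 \left(q^{2} + D\right) = - 2 \left(D + q^{2}\right) = - 2 D - 2 q^{2}$)
$M = -115$ ($M = \left(-5\right) 23 = -115$)
$h = -4$ ($h = 6 - 10 = -4$)
$X{\left(R,B \right)} = -9$ ($X{\left(R,B \right)} = -8 + \frac{2 \left(-4\right) 1}{8} = -8 + \frac{\left(-8\right) 1}{8} = -8 + \frac{1}{8} \left(-8\right) = -8 - 1 = -9$)
$\frac{1}{-84448 + X{\left(M,F{\left(-14,16 \right)} \right)}} = \frac{1}{-84448 - 9} = \frac{1}{-84457} = - \frac{1}{84457}$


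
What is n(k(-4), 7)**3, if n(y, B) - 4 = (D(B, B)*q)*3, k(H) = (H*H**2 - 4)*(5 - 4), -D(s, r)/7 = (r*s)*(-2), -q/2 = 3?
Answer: -1880908803584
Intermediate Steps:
q = -6 (q = -2*3 = -6)
D(s, r) = 14*r*s (D(s, r) = -7*r*s*(-2) = -(-14)*r*s = 14*r*s)
k(H) = -4 + H**3 (k(H) = (H**3 - 4)*1 = (-4 + H**3)*1 = -4 + H**3)
n(y, B) = 4 - 252*B**2 (n(y, B) = 4 + ((14*B*B)*(-6))*3 = 4 + ((14*B**2)*(-6))*3 = 4 - 84*B**2*3 = 4 - 252*B**2)
n(k(-4), 7)**3 = (4 - 252*7**2)**3 = (4 - 252*49)**3 = (4 - 12348)**3 = (-12344)**3 = -1880908803584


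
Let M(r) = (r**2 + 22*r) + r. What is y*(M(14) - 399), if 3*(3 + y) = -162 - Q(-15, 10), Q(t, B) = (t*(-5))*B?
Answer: -36533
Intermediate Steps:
M(r) = r**2 + 23*r
Q(t, B) = -5*B*t (Q(t, B) = (-5*t)*B = -5*B*t)
y = -307 (y = -3 + (-162 - (-5)*10*(-15))/3 = -3 + (-162 - 1*750)/3 = -3 + (-162 - 750)/3 = -3 + (1/3)*(-912) = -3 - 304 = -307)
y*(M(14) - 399) = -307*(14*(23 + 14) - 399) = -307*(14*37 - 399) = -307*(518 - 399) = -307*119 = -36533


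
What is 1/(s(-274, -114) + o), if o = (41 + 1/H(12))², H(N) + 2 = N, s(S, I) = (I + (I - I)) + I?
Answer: 100/146121 ≈ 0.00068436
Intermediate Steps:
s(S, I) = 2*I (s(S, I) = (I + 0) + I = I + I = 2*I)
H(N) = -2 + N
o = 168921/100 (o = (41 + 1/(-2 + 12))² = (41 + 1/10)² = (41 + ⅒)² = (411/10)² = 168921/100 ≈ 1689.2)
1/(s(-274, -114) + o) = 1/(2*(-114) + 168921/100) = 1/(-228 + 168921/100) = 1/(146121/100) = 100/146121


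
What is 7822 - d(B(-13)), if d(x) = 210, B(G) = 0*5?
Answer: 7612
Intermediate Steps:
B(G) = 0
7822 - d(B(-13)) = 7822 - 1*210 = 7822 - 210 = 7612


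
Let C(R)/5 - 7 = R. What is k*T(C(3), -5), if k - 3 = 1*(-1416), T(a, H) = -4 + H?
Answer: 12717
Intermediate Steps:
C(R) = 35 + 5*R
k = -1413 (k = 3 + 1*(-1416) = 3 - 1416 = -1413)
k*T(C(3), -5) = -1413*(-4 - 5) = -1413*(-9) = 12717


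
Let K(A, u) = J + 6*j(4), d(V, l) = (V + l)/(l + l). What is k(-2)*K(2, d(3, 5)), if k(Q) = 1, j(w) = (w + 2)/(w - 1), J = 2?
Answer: 14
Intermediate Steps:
j(w) = (2 + w)/(-1 + w)
d(V, l) = (V + l)/(2*l) (d(V, l) = (V + l)/((2*l)) = (V + l)*(1/(2*l)) = (V + l)/(2*l))
K(A, u) = 14 (K(A, u) = 2 + 6*((2 + 4)/(-1 + 4)) = 2 + 6*(6/3) = 2 + 6*((1/3)*6) = 2 + 6*2 = 2 + 12 = 14)
k(-2)*K(2, d(3, 5)) = 1*14 = 14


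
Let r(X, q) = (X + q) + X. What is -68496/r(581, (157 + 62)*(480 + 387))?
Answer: -68496/191035 ≈ -0.35855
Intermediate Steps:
r(X, q) = q + 2*X
-68496/r(581, (157 + 62)*(480 + 387)) = -68496/((157 + 62)*(480 + 387) + 2*581) = -68496/(219*867 + 1162) = -68496/(189873 + 1162) = -68496/191035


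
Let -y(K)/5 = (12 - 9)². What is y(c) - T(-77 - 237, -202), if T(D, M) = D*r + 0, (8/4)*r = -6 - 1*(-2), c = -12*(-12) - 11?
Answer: -673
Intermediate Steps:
c = 133 (c = 144 - 11 = 133)
r = -2 (r = (-6 - 1*(-2))/2 = (-6 + 2)/2 = (½)*(-4) = -2)
T(D, M) = -2*D (T(D, M) = D*(-2) + 0 = -2*D + 0 = -2*D)
y(K) = -45 (y(K) = -5*(12 - 9)² = -5*3² = -5*9 = -45)
y(c) - T(-77 - 237, -202) = -45 - (-2)*(-77 - 237) = -45 - (-2)*(-314) = -45 - 1*628 = -45 - 628 = -673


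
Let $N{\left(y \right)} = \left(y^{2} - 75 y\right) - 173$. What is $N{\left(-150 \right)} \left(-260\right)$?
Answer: $-8730020$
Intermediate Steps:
$N{\left(y \right)} = -173 + y^{2} - 75 y$
$N{\left(-150 \right)} \left(-260\right) = \left(-173 + \left(-150\right)^{2} - -11250\right) \left(-260\right) = \left(-173 + 22500 + 11250\right) \left(-260\right) = 33577 \left(-260\right) = -8730020$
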